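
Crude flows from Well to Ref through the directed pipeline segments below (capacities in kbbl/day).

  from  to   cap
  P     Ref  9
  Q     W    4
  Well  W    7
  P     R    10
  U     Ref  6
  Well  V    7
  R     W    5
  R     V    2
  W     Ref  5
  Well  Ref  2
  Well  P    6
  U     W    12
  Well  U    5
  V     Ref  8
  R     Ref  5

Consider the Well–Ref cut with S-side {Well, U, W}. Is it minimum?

Given cut capacity: 6 + 7 + 2 + 6 + 5 = 26.
Augment Well→Ref: bottleneck 2, flow now 2.
Augment Well→P→Ref: bottleneck 6, flow now 8.
Augment Well→U→Ref: bottleneck 5, flow now 13.
Augment Well→V→Ref: bottleneck 7, flow now 20.
Augment Well→W→Ref: bottleneck 5, flow now 25.
No augmenting path remains; maximum flow = 25.
In the residual graph, reachable from Well: {Well, W}.
Min-cut edges: Well→P (6), Well→U (5), Well→V (7), Well→Ref (2), W→Ref (5); capacity 6 + 5 + 7 + 2 + 5 = 25.
Cut capacity 26 exceeds the max flow 25, so it is not minimum.

No — its capacity is 26, but the minimum cut has capacity 25.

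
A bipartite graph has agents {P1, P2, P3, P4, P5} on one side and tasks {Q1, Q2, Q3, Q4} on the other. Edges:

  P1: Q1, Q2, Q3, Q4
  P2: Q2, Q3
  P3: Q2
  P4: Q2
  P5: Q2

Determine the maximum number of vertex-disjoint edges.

Unit-capacity flow: source→left, listed edges, right→sink; max matching = max flow.
Augmenting path P1→Q1 (+1); matched 1.
Augmenting path P2→Q2 (+1); matched 2.
Augmenting path P3→Q2→P2→Q3 (+1); matched 3.
No augmenting path remains; maximum matching = 3.
König certificate: {P1, P2, Q2} is a vertex cover of size 3 (every listed pair touches it), so no matching can be larger.

3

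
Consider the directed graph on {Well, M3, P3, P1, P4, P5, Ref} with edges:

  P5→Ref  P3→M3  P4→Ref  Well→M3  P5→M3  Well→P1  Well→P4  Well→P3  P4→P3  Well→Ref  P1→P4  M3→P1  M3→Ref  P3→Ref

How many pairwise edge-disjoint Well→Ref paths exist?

4

Assign every edge capacity 1; by Menger, the answer equals the max flow.
Path Well→Ref (+1); total 1.
Path Well→M3→Ref (+1); total 2.
Path Well→P3→Ref (+1); total 3.
Path Well→P4→Ref (+1); total 4.
No residual Well→Ref path; max flow = 4.
Certifying cut of size 4: {M3→Ref, P3→Ref, P4→Ref, Well→Ref}.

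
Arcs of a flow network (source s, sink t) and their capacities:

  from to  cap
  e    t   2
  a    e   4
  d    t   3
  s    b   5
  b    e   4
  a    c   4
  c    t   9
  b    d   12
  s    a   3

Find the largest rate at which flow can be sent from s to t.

Augment s→a→c→t: bottleneck 3, flow now 3.
Augment s→b→d→t: bottleneck 3, flow now 6.
Augment s→b→e→t: bottleneck 2, flow now 8.
No augmenting path remains; maximum flow = 8.
In the residual graph, reachable from s: {s}.
Min-cut edges: s→a (3), s→b (5); capacity 3 + 5 = 8.
This cut is saturated, so no flow can exceed 8.

8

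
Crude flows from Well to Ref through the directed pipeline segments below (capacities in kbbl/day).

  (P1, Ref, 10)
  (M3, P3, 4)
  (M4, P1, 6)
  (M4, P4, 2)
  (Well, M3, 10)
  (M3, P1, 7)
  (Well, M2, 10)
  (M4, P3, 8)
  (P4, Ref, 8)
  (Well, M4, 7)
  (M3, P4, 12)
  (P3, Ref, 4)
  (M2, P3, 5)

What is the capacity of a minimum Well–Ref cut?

21

Augment Well→M2→P3→Ref: bottleneck 4, flow now 4.
Augment Well→M3→P4→Ref: bottleneck 8, flow now 12.
Augment Well→M3→P1→Ref: bottleneck 2, flow now 14.
Augment Well→M4→P1→Ref: bottleneck 6, flow now 20.
Augment Well→M4→P4→M3→P1→Ref: bottleneck 1, flow now 21. (uses reverse residual edge)
No augmenting path remains; maximum flow = 21.
By max-flow min-cut, the minimum cut capacity equals the max flow.
In the residual graph, reachable from Well: {Well, M2, P3}.
Min-cut edges: Well→M3 (10), Well→M4 (7), P3→Ref (4); capacity 10 + 7 + 4 = 21.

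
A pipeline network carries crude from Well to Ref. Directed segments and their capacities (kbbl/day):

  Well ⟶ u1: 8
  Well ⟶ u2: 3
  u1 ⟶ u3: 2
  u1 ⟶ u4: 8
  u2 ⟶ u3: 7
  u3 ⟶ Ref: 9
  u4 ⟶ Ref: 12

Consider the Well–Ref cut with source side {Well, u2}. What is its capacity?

Edges leaving {Well, u2}: Well→u1 (8), u2→u3 (7).
Cut capacity = 8 + 7 = 15.

15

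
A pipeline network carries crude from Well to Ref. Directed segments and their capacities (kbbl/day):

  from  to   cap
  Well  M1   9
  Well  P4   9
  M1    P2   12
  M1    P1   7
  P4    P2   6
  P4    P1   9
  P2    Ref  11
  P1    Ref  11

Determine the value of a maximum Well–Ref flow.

18

Augment Well→M1→P2→Ref: bottleneck 9, flow now 9.
Augment Well→P4→P2→Ref: bottleneck 2, flow now 11.
Augment Well→P4→P1→Ref: bottleneck 7, flow now 18.
No augmenting path remains; maximum flow = 18.
In the residual graph, reachable from Well: {Well}.
Min-cut edges: Well→M1 (9), Well→P4 (9); capacity 9 + 9 = 18.
This cut is saturated, so no flow can exceed 18.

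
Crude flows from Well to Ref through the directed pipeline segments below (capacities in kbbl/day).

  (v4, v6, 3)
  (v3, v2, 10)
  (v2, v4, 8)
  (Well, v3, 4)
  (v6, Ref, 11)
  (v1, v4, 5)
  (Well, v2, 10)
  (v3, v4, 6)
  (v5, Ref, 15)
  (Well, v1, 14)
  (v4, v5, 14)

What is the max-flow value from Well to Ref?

Augment Well→v1→v4→v5→Ref: bottleneck 5, flow now 5.
Augment Well→v2→v4→v5→Ref: bottleneck 8, flow now 13.
Augment Well→v3→v4→v5→Ref: bottleneck 1, flow now 14.
Augment Well→v3→v4→v6→Ref: bottleneck 3, flow now 17.
No augmenting path remains; maximum flow = 17.
In the residual graph, reachable from Well: {Well, v1, v2}.
Min-cut edges: Well→v3 (4), v1→v4 (5), v2→v4 (8); capacity 4 + 5 + 8 = 17.
This cut is saturated, so no flow can exceed 17.

17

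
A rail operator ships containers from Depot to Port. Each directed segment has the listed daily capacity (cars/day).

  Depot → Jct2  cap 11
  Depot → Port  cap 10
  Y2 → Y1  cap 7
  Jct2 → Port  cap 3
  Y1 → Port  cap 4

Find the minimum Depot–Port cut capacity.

13

Augment Depot→Port: bottleneck 10, flow now 10.
Augment Depot→Jct2→Port: bottleneck 3, flow now 13.
No augmenting path remains; maximum flow = 13.
By max-flow min-cut, the minimum cut capacity equals the max flow.
In the residual graph, reachable from Depot: {Depot, Jct2}.
Min-cut edges: Depot→Port (10), Jct2→Port (3); capacity 10 + 3 = 13.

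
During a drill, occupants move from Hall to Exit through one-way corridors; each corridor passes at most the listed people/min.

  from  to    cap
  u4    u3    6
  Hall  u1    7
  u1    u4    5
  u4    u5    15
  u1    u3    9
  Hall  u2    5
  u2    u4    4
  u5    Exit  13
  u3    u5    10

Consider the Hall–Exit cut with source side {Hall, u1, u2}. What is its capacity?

Edges leaving {Hall, u1, u2}: u1→u3 (9), u1→u4 (5), u2→u4 (4).
Cut capacity = 9 + 5 + 4 = 18.

18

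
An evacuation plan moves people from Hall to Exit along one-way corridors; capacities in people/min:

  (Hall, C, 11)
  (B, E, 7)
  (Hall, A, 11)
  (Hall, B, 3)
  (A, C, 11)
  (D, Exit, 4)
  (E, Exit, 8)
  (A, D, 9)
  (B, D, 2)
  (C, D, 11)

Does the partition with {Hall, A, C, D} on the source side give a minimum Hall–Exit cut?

Yes — it is a minimum cut (capacity 7).

Given cut capacity: 3 + 4 = 7.
Augment Hall→A→D→Exit: bottleneck 4, flow now 4.
Augment Hall→B→E→Exit: bottleneck 3, flow now 7.
No augmenting path remains; maximum flow = 7.
Cut capacity 7 equals the max flow, so it is a minimum cut.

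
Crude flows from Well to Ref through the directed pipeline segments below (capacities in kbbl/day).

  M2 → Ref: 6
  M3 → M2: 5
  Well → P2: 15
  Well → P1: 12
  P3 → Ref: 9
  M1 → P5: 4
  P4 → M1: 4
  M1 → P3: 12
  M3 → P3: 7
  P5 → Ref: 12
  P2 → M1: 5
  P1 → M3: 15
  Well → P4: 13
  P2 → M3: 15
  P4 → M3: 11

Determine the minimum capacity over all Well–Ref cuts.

Augment Well→P4→M1→P5→Ref: bottleneck 4, flow now 4.
Augment Well→P4→M3→M2→Ref: bottleneck 5, flow now 9.
Augment Well→P4→M3→P3→Ref: bottleneck 4, flow now 13.
Augment Well→P2→M1→P3→Ref: bottleneck 5, flow now 18.
No augmenting path remains; maximum flow = 18.
By max-flow min-cut, the minimum cut capacity equals the max flow.
In the residual graph, reachable from Well: {Well, P4, P2, P1, M1, M3, P3}.
Min-cut edges: M1→P5 (4), M3→M2 (5), P3→Ref (9); capacity 4 + 5 + 9 = 18.

18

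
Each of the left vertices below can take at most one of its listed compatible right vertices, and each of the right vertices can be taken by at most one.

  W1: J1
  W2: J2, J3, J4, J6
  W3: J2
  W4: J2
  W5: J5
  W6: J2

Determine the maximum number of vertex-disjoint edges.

Unit-capacity flow: source→left, listed edges, right→sink; max matching = max flow.
Augmenting path W1→J1 (+1); matched 1.
Augmenting path W2→J2 (+1); matched 2.
Augmenting path W5→J5 (+1); matched 3.
Augmenting path W3→J2→W2→J3 (+1); matched 4.
No augmenting path remains; maximum matching = 4.
König certificate: {W1, W2, W5, J2} is a vertex cover of size 4 (every listed pair touches it), so no matching can be larger.

4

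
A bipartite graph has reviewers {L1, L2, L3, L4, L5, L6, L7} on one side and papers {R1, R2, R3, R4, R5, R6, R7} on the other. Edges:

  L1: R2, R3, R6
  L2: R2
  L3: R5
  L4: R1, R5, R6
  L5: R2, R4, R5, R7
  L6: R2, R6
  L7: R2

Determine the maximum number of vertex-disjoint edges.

Unit-capacity flow: source→left, listed edges, right→sink; max matching = max flow.
Augmenting path L1→R2 (+1); matched 1.
Augmenting path L3→R5 (+1); matched 2.
Augmenting path L4→R1 (+1); matched 3.
Augmenting path L5→R4 (+1); matched 4.
Augmenting path L6→R6 (+1); matched 5.
Augmenting path L2→R2→L1→R3 (+1); matched 6.
No augmenting path remains; maximum matching = 6.
König certificate: {L1, L3, L4, L5, L6, R2} is a vertex cover of size 6 (every listed pair touches it), so no matching can be larger.

6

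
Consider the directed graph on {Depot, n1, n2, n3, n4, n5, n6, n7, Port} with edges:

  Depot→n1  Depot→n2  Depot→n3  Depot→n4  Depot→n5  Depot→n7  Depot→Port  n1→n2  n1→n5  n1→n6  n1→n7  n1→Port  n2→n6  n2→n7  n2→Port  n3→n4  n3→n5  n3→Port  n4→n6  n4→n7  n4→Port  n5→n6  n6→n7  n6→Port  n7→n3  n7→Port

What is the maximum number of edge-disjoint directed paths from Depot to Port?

7

Assign every edge capacity 1; by Menger, the answer equals the max flow.
Path Depot→Port (+1); total 1.
Path Depot→n1→Port (+1); total 2.
Path Depot→n2→Port (+1); total 3.
Path Depot→n3→Port (+1); total 4.
Path Depot→n4→Port (+1); total 5.
Path Depot→n7→Port (+1); total 6.
Path Depot→n5→n6→Port (+1); total 7.
No residual Depot→Port path; max flow = 7.
Certifying cut of size 7: {Depot→Port, Depot→n1, Depot→n2, Depot→n3, Depot→n4, Depot→n5, Depot→n7}.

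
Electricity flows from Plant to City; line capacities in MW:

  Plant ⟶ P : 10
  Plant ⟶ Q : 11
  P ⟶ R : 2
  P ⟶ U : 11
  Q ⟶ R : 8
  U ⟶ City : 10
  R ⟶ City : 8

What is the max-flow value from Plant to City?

Augment Plant→P→R→City: bottleneck 2, flow now 2.
Augment Plant→P→U→City: bottleneck 8, flow now 10.
Augment Plant→Q→R→City: bottleneck 6, flow now 16.
Augment Plant→Q→R→P→U→City: bottleneck 2, flow now 18. (uses reverse residual edge)
No augmenting path remains; maximum flow = 18.
In the residual graph, reachable from Plant: {Plant, Q}.
Min-cut edges: Plant→P (10), Q→R (8); capacity 10 + 8 = 18.
This cut is saturated, so no flow can exceed 18.

18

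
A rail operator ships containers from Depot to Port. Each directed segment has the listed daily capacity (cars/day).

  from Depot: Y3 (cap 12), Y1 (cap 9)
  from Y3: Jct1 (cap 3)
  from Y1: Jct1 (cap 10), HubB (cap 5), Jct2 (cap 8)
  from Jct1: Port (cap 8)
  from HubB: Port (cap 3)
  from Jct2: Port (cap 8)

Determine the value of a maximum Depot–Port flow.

Augment Depot→Y3→Jct1→Port: bottleneck 3, flow now 3.
Augment Depot→Y1→Jct1→Port: bottleneck 5, flow now 8.
Augment Depot→Y1→HubB→Port: bottleneck 3, flow now 11.
Augment Depot→Y1→Jct2→Port: bottleneck 1, flow now 12.
No augmenting path remains; maximum flow = 12.
In the residual graph, reachable from Depot: {Depot, Y3}.
Min-cut edges: Depot→Y1 (9), Y3→Jct1 (3); capacity 9 + 3 = 12.
This cut is saturated, so no flow can exceed 12.

12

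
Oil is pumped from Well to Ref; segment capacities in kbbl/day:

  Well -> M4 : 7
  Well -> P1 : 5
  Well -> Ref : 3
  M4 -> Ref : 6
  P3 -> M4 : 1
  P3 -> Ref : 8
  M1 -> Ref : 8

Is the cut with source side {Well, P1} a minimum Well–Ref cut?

Given cut capacity: 7 + 3 = 10.
Augment Well→Ref: bottleneck 3, flow now 3.
Augment Well→M4→Ref: bottleneck 6, flow now 9.
No augmenting path remains; maximum flow = 9.
In the residual graph, reachable from Well: {Well, M4, P1}.
Min-cut edges: Well→Ref (3), M4→Ref (6); capacity 3 + 6 = 9.
Cut capacity 10 exceeds the max flow 9, so it is not minimum.

No — its capacity is 10, but the minimum cut has capacity 9.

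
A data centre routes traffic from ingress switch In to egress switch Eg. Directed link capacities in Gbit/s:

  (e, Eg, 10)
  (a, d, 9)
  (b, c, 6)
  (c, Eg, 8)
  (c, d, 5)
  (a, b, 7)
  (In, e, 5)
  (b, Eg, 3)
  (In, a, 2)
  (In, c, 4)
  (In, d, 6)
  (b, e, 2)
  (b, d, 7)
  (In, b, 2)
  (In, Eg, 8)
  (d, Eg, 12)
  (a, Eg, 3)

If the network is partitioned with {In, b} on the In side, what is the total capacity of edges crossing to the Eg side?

43

Edges leaving {In, b}: In→a (2), In→c (4), In→d (6), In→e (5), In→Eg (8), b→c (6), b→d (7), b→e (2), b→Eg (3).
Cut capacity = 2 + 4 + 6 + 5 + 8 + 6 + 7 + 2 + 3 = 43.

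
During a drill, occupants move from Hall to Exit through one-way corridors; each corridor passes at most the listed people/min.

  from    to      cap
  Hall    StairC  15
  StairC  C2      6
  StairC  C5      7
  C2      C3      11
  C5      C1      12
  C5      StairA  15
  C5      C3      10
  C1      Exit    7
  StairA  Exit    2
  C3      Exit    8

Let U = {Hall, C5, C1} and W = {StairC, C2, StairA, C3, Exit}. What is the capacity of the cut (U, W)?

47

Edges leaving {Hall, C5, C1}: Hall→StairC (15), C5→StairA (15), C5→C3 (10), C1→Exit (7).
Cut capacity = 15 + 15 + 10 + 7 = 47.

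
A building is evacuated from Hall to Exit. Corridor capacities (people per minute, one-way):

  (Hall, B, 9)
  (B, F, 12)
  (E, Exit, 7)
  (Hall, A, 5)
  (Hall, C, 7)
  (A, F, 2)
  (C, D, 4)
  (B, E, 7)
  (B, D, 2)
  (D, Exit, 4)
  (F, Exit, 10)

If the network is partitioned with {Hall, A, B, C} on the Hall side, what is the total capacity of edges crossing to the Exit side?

Edges leaving {Hall, A, B, C}: A→F (2), B→D (2), B→E (7), B→F (12), C→D (4).
Cut capacity = 2 + 2 + 7 + 12 + 4 = 27.

27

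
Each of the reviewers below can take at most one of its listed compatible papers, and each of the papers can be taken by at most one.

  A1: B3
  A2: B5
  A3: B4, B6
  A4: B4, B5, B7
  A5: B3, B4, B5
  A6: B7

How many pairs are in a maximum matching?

Unit-capacity flow: source→left, listed edges, right→sink; max matching = max flow.
Augmenting path A1→B3 (+1); matched 1.
Augmenting path A2→B5 (+1); matched 2.
Augmenting path A3→B4 (+1); matched 3.
Augmenting path A4→B7 (+1); matched 4.
Augmenting path A5→B4→A3→B6 (+1); matched 5.
No augmenting path remains; maximum matching = 5.
König certificate: {A3, B3, B4, B5, B7} is a vertex cover of size 5 (every listed pair touches it), so no matching can be larger.

5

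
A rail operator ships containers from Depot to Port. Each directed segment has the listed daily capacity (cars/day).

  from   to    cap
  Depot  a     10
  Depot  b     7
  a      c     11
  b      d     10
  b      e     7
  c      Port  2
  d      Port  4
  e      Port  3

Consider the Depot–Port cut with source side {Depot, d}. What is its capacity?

Edges leaving {Depot, d}: Depot→a (10), Depot→b (7), d→Port (4).
Cut capacity = 10 + 7 + 4 = 21.

21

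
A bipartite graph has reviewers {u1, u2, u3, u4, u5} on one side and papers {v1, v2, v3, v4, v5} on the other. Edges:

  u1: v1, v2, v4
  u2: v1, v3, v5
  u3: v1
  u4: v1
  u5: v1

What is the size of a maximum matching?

Unit-capacity flow: source→left, listed edges, right→sink; max matching = max flow.
Augmenting path u1→v1 (+1); matched 1.
Augmenting path u2→v3 (+1); matched 2.
Augmenting path u3→v1→u1→v2 (+1); matched 3.
No augmenting path remains; maximum matching = 3.
König certificate: {u1, u2, v1} is a vertex cover of size 3 (every listed pair touches it), so no matching can be larger.

3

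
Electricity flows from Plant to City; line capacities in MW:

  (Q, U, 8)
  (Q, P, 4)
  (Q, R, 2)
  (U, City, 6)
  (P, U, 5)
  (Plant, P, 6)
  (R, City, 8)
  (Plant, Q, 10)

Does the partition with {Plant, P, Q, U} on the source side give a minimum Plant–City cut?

Given cut capacity: 2 + 6 = 8.
Augment Plant→P→U→City: bottleneck 5, flow now 5.
Augment Plant→Q→R→City: bottleneck 2, flow now 7.
Augment Plant→Q→U→City: bottleneck 1, flow now 8.
No augmenting path remains; maximum flow = 8.
Cut capacity 8 equals the max flow, so it is a minimum cut.

Yes — it is a minimum cut (capacity 8).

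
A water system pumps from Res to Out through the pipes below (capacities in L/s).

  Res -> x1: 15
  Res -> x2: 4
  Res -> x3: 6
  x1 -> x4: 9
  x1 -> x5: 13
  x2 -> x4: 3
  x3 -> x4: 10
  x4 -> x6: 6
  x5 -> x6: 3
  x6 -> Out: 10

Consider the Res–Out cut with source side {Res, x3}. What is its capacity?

29

Edges leaving {Res, x3}: Res→x1 (15), Res→x2 (4), x3→x4 (10).
Cut capacity = 15 + 4 + 10 = 29.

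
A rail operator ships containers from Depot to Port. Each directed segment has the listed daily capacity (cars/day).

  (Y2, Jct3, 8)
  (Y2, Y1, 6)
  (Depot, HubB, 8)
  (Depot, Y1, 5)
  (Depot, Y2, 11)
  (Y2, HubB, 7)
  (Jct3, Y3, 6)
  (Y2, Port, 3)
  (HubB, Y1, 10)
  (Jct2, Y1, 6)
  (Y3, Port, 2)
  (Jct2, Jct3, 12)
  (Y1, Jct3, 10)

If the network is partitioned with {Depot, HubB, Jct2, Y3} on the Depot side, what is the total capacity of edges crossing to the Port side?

46

Edges leaving {Depot, HubB, Jct2, Y3}: Depot→Y2 (11), Depot→Y1 (5), HubB→Y1 (10), Jct2→Y1 (6), Jct2→Jct3 (12), Y3→Port (2).
Cut capacity = 11 + 5 + 10 + 6 + 12 + 2 = 46.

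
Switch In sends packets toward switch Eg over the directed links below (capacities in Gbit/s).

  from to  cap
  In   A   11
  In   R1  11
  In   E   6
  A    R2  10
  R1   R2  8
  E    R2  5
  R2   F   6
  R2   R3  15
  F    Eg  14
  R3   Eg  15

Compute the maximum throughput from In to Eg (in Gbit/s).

Augment In→A→R2→F→Eg: bottleneck 6, flow now 6.
Augment In→A→R2→R3→Eg: bottleneck 4, flow now 10.
Augment In→R1→R2→R3→Eg: bottleneck 8, flow now 18.
Augment In→E→R2→R3→Eg: bottleneck 3, flow now 21.
No augmenting path remains; maximum flow = 21.
In the residual graph, reachable from In: {In, A, R1, E, R2}.
Min-cut edges: R2→F (6), R2→R3 (15); capacity 6 + 15 = 21.
This cut is saturated, so no flow can exceed 21.

21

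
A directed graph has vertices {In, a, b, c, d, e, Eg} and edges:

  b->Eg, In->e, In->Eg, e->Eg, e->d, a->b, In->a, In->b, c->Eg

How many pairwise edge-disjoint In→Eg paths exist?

3

Assign every edge capacity 1; by Menger, the answer equals the max flow.
Path In→Eg (+1); total 1.
Path In→b→Eg (+1); total 2.
Path In→e→Eg (+1); total 3.
No residual In→Eg path; max flow = 3.
Certifying cut of size 3: {In→Eg, In→e, b→Eg}.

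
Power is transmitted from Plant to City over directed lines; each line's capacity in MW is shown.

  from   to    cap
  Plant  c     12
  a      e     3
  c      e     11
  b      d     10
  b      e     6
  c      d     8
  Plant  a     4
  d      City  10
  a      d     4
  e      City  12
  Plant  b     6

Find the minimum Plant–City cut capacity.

Augment Plant→a→d→City: bottleneck 4, flow now 4.
Augment Plant→b→d→City: bottleneck 6, flow now 10.
Augment Plant→c→e→City: bottleneck 11, flow now 21.
Augment Plant→c→d→a→e→City: bottleneck 1, flow now 22. (uses reverse residual edge)
No augmenting path remains; maximum flow = 22.
By max-flow min-cut, the minimum cut capacity equals the max flow.
In the residual graph, reachable from Plant: {Plant}.
Min-cut edges: Plant→a (4), Plant→b (6), Plant→c (12); capacity 4 + 6 + 12 = 22.

22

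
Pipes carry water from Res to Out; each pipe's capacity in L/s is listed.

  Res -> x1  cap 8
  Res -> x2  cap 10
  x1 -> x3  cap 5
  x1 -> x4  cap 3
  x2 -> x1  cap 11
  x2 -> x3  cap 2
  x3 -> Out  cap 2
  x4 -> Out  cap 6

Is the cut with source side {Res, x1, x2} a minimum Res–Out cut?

No — its capacity is 10, but the minimum cut has capacity 5.

Given cut capacity: 5 + 3 + 2 = 10.
Augment Res→x1→x3→Out: bottleneck 2, flow now 2.
Augment Res→x1→x4→Out: bottleneck 3, flow now 5.
No augmenting path remains; maximum flow = 5.
In the residual graph, reachable from Res: {Res, x1, x2, x3}.
Min-cut edges: x1→x4 (3), x3→Out (2); capacity 3 + 2 = 5.
Cut capacity 10 exceeds the max flow 5, so it is not minimum.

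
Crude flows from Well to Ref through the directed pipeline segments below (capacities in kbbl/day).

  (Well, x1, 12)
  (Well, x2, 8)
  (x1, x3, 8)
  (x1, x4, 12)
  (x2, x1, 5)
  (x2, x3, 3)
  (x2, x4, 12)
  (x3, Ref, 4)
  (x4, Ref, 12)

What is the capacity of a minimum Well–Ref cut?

16

Augment Well→x1→x3→Ref: bottleneck 4, flow now 4.
Augment Well→x1→x4→Ref: bottleneck 8, flow now 12.
Augment Well→x2→x4→Ref: bottleneck 4, flow now 16.
No augmenting path remains; maximum flow = 16.
By max-flow min-cut, the minimum cut capacity equals the max flow.
In the residual graph, reachable from Well: {Well, x1, x2, x3, x4}.
Min-cut edges: x3→Ref (4), x4→Ref (12); capacity 4 + 12 = 16.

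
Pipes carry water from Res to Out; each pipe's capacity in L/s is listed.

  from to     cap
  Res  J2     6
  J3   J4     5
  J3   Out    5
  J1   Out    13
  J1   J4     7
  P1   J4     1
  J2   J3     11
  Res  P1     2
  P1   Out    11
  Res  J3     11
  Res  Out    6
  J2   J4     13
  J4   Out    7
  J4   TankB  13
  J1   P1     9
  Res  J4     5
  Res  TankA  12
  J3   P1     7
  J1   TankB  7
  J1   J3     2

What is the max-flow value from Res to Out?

Augment Res→Out: bottleneck 6, flow now 6.
Augment Res→J3→Out: bottleneck 5, flow now 11.
Augment Res→J4→Out: bottleneck 5, flow now 16.
Augment Res→P1→Out: bottleneck 2, flow now 18.
Augment Res→J2→J4→Out: bottleneck 2, flow now 20.
Augment Res→J3→P1→Out: bottleneck 6, flow now 26.
Augment Res→J2→J3→P1→Out: bottleneck 1, flow now 27.
No augmenting path remains; maximum flow = 27.
In the residual graph, reachable from Res: {Res, J2, J3, TankA, J4, TankB}.
Min-cut edges: Res→P1 (2), Res→Out (6), J3→P1 (7), J3→Out (5), J4→Out (7); capacity 2 + 6 + 7 + 5 + 7 = 27.
This cut is saturated, so no flow can exceed 27.

27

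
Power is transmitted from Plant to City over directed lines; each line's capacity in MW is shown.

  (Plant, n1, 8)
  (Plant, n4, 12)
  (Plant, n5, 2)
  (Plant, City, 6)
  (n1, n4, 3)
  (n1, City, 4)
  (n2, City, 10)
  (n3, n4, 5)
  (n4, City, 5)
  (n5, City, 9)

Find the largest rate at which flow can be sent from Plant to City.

17

Augment Plant→City: bottleneck 6, flow now 6.
Augment Plant→n1→City: bottleneck 4, flow now 10.
Augment Plant→n4→City: bottleneck 5, flow now 15.
Augment Plant→n5→City: bottleneck 2, flow now 17.
No augmenting path remains; maximum flow = 17.
In the residual graph, reachable from Plant: {Plant, n1, n4}.
Min-cut edges: Plant→n5 (2), Plant→City (6), n1→City (4), n4→City (5); capacity 2 + 6 + 4 + 5 = 17.
This cut is saturated, so no flow can exceed 17.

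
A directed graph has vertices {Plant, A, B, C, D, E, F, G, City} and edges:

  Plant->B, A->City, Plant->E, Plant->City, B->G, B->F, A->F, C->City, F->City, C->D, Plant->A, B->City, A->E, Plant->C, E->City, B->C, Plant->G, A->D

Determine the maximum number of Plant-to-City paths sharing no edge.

5

Assign every edge capacity 1; by Menger, the answer equals the max flow.
Path Plant→City (+1); total 1.
Path Plant→A→City (+1); total 2.
Path Plant→B→City (+1); total 3.
Path Plant→C→City (+1); total 4.
Path Plant→E→City (+1); total 5.
No residual Plant→City path; max flow = 5.
Certifying cut of size 5: {Plant→A, Plant→B, Plant→C, Plant→City, Plant→E}.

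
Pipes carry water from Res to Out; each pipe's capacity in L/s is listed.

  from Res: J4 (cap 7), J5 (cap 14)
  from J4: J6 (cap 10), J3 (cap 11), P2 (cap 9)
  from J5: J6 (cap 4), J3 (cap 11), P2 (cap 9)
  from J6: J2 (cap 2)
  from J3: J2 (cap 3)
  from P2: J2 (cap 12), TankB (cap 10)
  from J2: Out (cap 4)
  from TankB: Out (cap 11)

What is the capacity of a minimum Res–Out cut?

Augment Res→J4→J6→J2→Out: bottleneck 2, flow now 2.
Augment Res→J4→J3→J2→Out: bottleneck 2, flow now 4.
Augment Res→J4→P2→TankB→Out: bottleneck 3, flow now 7.
Augment Res→J5→P2→TankB→Out: bottleneck 7, flow now 14.
No augmenting path remains; maximum flow = 14.
By max-flow min-cut, the minimum cut capacity equals the max flow.
In the residual graph, reachable from Res: {Res, J4, J5, J6, J3, P2, J2}.
Min-cut edges: P2→TankB (10), J2→Out (4); capacity 10 + 4 = 14.

14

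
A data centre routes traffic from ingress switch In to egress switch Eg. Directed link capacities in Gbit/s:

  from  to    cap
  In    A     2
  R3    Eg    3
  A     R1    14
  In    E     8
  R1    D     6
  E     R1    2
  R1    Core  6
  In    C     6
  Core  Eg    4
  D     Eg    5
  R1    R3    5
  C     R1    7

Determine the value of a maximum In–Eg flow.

Augment In→E→R1→D→Eg: bottleneck 2, flow now 2.
Augment In→A→R1→D→Eg: bottleneck 2, flow now 4.
Augment In→C→R1→D→Eg: bottleneck 1, flow now 5.
Augment In→C→R1→R3→Eg: bottleneck 3, flow now 8.
Augment In→C→R1→Core→Eg: bottleneck 2, flow now 10.
No augmenting path remains; maximum flow = 10.
In the residual graph, reachable from In: {In, E}.
Min-cut edges: In→A (2), In→C (6), E→R1 (2); capacity 2 + 6 + 2 = 10.
This cut is saturated, so no flow can exceed 10.

10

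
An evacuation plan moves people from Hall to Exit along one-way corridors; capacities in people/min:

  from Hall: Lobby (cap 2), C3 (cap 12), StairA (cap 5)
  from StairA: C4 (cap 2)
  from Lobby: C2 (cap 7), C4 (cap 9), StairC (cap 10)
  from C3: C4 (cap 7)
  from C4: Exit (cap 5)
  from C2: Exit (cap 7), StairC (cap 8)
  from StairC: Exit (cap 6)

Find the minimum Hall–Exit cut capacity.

Augment Hall→StairA→C4→Exit: bottleneck 2, flow now 2.
Augment Hall→Lobby→C4→Exit: bottleneck 2, flow now 4.
Augment Hall→C3→C4→Exit: bottleneck 1, flow now 5.
Augment Hall→C3→C4→Lobby→C2→Exit: bottleneck 2, flow now 7. (uses reverse residual edge)
No augmenting path remains; maximum flow = 7.
By max-flow min-cut, the minimum cut capacity equals the max flow.
In the residual graph, reachable from Hall: {Hall, StairA, C3, C4}.
Min-cut edges: Hall→Lobby (2), C4→Exit (5); capacity 2 + 5 = 7.

7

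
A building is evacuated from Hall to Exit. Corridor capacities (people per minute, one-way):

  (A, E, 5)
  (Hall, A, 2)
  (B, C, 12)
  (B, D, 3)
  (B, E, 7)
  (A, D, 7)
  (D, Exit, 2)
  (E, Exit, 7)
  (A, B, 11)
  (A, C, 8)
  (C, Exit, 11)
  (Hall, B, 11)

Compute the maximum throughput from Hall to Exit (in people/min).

Augment Hall→A→C→Exit: bottleneck 2, flow now 2.
Augment Hall→B→C→Exit: bottleneck 9, flow now 11.
Augment Hall→B→D→Exit: bottleneck 2, flow now 13.
No augmenting path remains; maximum flow = 13.
In the residual graph, reachable from Hall: {Hall}.
Min-cut edges: Hall→A (2), Hall→B (11); capacity 2 + 11 = 13.
This cut is saturated, so no flow can exceed 13.

13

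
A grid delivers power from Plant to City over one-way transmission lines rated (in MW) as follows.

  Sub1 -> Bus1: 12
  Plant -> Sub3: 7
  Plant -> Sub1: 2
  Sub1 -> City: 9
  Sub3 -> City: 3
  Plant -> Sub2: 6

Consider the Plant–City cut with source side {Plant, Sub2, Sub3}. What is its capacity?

5

Edges leaving {Plant, Sub2, Sub3}: Plant→Sub1 (2), Sub3→City (3).
Cut capacity = 2 + 3 = 5.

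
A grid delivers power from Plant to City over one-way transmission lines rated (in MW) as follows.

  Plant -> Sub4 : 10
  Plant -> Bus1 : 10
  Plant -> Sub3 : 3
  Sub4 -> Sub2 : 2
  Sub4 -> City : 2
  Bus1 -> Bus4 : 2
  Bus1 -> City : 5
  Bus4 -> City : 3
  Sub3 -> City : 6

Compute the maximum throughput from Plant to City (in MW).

Augment Plant→Sub4→City: bottleneck 2, flow now 2.
Augment Plant→Bus1→City: bottleneck 5, flow now 7.
Augment Plant→Sub3→City: bottleneck 3, flow now 10.
Augment Plant→Bus1→Bus4→City: bottleneck 2, flow now 12.
No augmenting path remains; maximum flow = 12.
In the residual graph, reachable from Plant: {Plant, Sub4, Bus1, Sub2}.
Min-cut edges: Plant→Sub3 (3), Sub4→City (2), Bus1→Bus4 (2), Bus1→City (5); capacity 3 + 2 + 2 + 5 = 12.
This cut is saturated, so no flow can exceed 12.

12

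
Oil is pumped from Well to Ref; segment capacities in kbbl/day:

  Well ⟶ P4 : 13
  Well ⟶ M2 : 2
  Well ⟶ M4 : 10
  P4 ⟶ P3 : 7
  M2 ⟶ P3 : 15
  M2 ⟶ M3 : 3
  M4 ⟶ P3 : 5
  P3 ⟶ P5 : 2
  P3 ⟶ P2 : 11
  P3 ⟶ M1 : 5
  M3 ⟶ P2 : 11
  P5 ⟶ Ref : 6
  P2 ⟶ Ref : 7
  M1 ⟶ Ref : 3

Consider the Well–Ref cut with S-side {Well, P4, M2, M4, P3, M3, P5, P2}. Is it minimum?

Given cut capacity: 5 + 6 + 7 = 18.
Augment Well→P4→P3→P5→Ref: bottleneck 2, flow now 2.
Augment Well→P4→P3→P2→Ref: bottleneck 5, flow now 7.
Augment Well→M2→P3→P2→Ref: bottleneck 2, flow now 9.
Augment Well→M4→P3→M1→Ref: bottleneck 3, flow now 12.
No augmenting path remains; maximum flow = 12.
In the residual graph, reachable from Well: {Well, P4, M2, M4, P3, M3, P2, M1}.
Min-cut edges: P3→P5 (2), P2→Ref (7), M1→Ref (3); capacity 2 + 7 + 3 = 12.
Cut capacity 18 exceeds the max flow 12, so it is not minimum.

No — its capacity is 18, but the minimum cut has capacity 12.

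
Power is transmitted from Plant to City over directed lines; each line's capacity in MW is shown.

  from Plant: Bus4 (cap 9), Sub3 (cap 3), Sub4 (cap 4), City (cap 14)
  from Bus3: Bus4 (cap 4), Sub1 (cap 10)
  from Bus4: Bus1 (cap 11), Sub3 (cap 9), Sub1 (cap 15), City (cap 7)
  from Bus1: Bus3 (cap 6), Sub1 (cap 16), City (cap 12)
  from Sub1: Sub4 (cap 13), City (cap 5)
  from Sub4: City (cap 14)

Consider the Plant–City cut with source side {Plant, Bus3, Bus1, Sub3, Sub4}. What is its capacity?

79

Edges leaving {Plant, Bus3, Bus1, Sub3, Sub4}: Plant→Bus4 (9), Plant→City (14), Bus3→Bus4 (4), Bus3→Sub1 (10), Bus1→Sub1 (16), Bus1→City (12), Sub4→City (14).
Cut capacity = 9 + 14 + 4 + 10 + 16 + 12 + 14 = 79.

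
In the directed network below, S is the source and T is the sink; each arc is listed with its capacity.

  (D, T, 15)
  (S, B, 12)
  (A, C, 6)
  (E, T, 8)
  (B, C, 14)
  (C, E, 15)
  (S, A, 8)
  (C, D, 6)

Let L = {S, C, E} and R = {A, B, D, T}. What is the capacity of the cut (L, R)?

Edges leaving {S, C, E}: S→A (8), S→B (12), C→D (6), E→T (8).
Cut capacity = 8 + 12 + 6 + 8 = 34.

34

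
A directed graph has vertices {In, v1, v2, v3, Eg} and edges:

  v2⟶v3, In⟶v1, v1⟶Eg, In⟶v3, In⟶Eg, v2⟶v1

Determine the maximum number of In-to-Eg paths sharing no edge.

Assign every edge capacity 1; by Menger, the answer equals the max flow.
Path In→Eg (+1); total 1.
Path In→v1→Eg (+1); total 2.
No residual In→Eg path; max flow = 2.
Certifying cut of size 2: {In→Eg, In→v1}.

2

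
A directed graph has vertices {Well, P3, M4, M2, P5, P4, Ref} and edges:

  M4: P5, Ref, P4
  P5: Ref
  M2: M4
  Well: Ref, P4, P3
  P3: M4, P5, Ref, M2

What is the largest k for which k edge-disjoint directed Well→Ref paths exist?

Assign every edge capacity 1; by Menger, the answer equals the max flow.
Path Well→Ref (+1); total 1.
Path Well→P3→Ref (+1); total 2.
No residual Well→Ref path; max flow = 2.
Certifying cut of size 2: {Well→P3, Well→Ref}.

2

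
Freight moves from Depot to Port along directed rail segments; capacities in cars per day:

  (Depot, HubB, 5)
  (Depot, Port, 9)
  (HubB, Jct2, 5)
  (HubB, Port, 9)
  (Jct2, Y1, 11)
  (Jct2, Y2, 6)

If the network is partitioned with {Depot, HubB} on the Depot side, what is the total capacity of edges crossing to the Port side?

23

Edges leaving {Depot, HubB}: Depot→Port (9), HubB→Jct2 (5), HubB→Port (9).
Cut capacity = 9 + 5 + 9 = 23.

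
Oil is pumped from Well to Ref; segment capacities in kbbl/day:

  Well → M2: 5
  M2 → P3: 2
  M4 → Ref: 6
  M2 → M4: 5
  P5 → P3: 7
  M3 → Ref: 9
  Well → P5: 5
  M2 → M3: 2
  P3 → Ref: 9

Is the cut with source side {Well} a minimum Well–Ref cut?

Yes — it is a minimum cut (capacity 10).

Given cut capacity: 5 + 5 = 10.
Augment Well→M2→M3→Ref: bottleneck 2, flow now 2.
Augment Well→M2→P3→Ref: bottleneck 2, flow now 4.
Augment Well→M2→M4→Ref: bottleneck 1, flow now 5.
Augment Well→P5→P3→Ref: bottleneck 5, flow now 10.
No augmenting path remains; maximum flow = 10.
Cut capacity 10 equals the max flow, so it is a minimum cut.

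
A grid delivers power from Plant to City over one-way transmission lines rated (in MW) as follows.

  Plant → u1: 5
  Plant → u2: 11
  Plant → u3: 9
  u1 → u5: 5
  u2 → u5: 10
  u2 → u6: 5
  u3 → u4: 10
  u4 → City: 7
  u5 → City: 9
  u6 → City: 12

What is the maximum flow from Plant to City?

21

Augment Plant→u1→u5→City: bottleneck 5, flow now 5.
Augment Plant→u2→u5→City: bottleneck 4, flow now 9.
Augment Plant→u2→u6→City: bottleneck 5, flow now 14.
Augment Plant→u3→u4→City: bottleneck 7, flow now 21.
No augmenting path remains; maximum flow = 21.
In the residual graph, reachable from Plant: {Plant, u1, u2, u3, u4, u5}.
Min-cut edges: u2→u6 (5), u4→City (7), u5→City (9); capacity 5 + 7 + 9 = 21.
This cut is saturated, so no flow can exceed 21.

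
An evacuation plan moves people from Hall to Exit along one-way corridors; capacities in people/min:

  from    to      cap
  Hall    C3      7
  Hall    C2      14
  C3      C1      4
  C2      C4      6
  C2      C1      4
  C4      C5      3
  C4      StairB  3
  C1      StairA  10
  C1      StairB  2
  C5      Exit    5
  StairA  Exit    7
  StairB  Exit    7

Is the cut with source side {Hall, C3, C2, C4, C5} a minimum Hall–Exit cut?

Given cut capacity: 4 + 4 + 3 + 5 = 16.
Augment Hall→C3→C1→StairA→Exit: bottleneck 4, flow now 4.
Augment Hall→C2→C4→C5→Exit: bottleneck 3, flow now 7.
Augment Hall→C2→C4→StairB→Exit: bottleneck 3, flow now 10.
Augment Hall→C2→C1→StairA→Exit: bottleneck 3, flow now 13.
Augment Hall→C2→C1→StairB→Exit: bottleneck 1, flow now 14.
No augmenting path remains; maximum flow = 14.
In the residual graph, reachable from Hall: {Hall, C3, C2}.
Min-cut edges: C3→C1 (4), C2→C4 (6), C2→C1 (4); capacity 4 + 6 + 4 = 14.
Cut capacity 16 exceeds the max flow 14, so it is not minimum.

No — its capacity is 16, but the minimum cut has capacity 14.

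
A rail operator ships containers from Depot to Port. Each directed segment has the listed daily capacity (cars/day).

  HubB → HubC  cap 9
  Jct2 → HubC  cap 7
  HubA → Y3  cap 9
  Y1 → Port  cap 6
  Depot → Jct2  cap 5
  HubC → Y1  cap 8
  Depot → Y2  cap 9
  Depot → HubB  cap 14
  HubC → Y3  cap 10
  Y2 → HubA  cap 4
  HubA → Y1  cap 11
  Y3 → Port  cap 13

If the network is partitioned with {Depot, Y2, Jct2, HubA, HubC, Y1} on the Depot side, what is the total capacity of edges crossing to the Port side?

39

Edges leaving {Depot, Y2, Jct2, HubA, HubC, Y1}: Depot→HubB (14), HubA→Y3 (9), HubC→Y3 (10), Y1→Port (6).
Cut capacity = 14 + 9 + 10 + 6 = 39.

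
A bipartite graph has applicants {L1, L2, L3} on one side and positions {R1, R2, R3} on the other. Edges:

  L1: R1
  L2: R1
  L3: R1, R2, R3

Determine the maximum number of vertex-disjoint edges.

2

Unit-capacity flow: source→left, listed edges, right→sink; max matching = max flow.
Augmenting path L1→R1 (+1); matched 1.
Augmenting path L3→R2 (+1); matched 2.
No augmenting path remains; maximum matching = 2.
König certificate: {L3, R1} is a vertex cover of size 2 (every listed pair touches it), so no matching can be larger.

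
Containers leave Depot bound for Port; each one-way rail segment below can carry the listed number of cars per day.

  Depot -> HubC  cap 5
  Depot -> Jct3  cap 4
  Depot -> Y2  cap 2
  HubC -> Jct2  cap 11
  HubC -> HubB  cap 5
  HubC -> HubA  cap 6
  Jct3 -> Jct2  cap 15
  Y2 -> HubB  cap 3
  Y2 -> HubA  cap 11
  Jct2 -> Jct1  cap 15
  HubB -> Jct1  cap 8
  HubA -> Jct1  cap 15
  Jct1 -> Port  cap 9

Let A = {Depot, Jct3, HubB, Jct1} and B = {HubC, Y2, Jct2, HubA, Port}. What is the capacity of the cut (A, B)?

31

Edges leaving {Depot, Jct3, HubB, Jct1}: Depot→HubC (5), Depot→Y2 (2), Jct3→Jct2 (15), Jct1→Port (9).
Cut capacity = 5 + 2 + 15 + 9 = 31.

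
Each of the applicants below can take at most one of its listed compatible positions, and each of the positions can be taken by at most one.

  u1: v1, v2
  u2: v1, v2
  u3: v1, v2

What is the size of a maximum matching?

2

Unit-capacity flow: source→left, listed edges, right→sink; max matching = max flow.
Augmenting path u1→v1 (+1); matched 1.
Augmenting path u2→v2 (+1); matched 2.
No augmenting path remains; maximum matching = 2.
König certificate: {v1, v2} is a vertex cover of size 2 (every listed pair touches it), so no matching can be larger.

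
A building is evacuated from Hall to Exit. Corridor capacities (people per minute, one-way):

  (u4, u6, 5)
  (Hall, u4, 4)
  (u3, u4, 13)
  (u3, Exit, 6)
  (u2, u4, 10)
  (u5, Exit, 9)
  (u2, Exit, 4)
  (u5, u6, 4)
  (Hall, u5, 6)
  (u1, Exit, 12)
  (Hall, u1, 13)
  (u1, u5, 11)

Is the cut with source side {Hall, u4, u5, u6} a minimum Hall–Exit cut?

Given cut capacity: 13 + 9 = 22.
Augment Hall→u1→Exit: bottleneck 12, flow now 12.
Augment Hall→u5→Exit: bottleneck 6, flow now 18.
Augment Hall→u1→u5→Exit: bottleneck 1, flow now 19.
No augmenting path remains; maximum flow = 19.
In the residual graph, reachable from Hall: {Hall, u4, u6}.
Min-cut edges: Hall→u1 (13), Hall→u5 (6); capacity 13 + 6 = 19.
Cut capacity 22 exceeds the max flow 19, so it is not minimum.

No — its capacity is 22, but the minimum cut has capacity 19.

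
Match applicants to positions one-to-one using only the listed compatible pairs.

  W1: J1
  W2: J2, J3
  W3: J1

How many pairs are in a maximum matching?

2

Unit-capacity flow: source→left, listed edges, right→sink; max matching = max flow.
Augmenting path W1→J1 (+1); matched 1.
Augmenting path W2→J2 (+1); matched 2.
No augmenting path remains; maximum matching = 2.
König certificate: {W2, J1} is a vertex cover of size 2 (every listed pair touches it), so no matching can be larger.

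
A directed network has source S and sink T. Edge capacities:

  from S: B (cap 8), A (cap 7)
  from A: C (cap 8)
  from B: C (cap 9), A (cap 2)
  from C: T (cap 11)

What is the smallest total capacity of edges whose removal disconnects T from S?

11

Augment S→A→C→T: bottleneck 7, flow now 7.
Augment S→B→C→T: bottleneck 4, flow now 11.
No augmenting path remains; maximum flow = 11.
By max-flow min-cut, the minimum cut capacity equals the max flow.
In the residual graph, reachable from S: {S, A, B, C}.
Min-cut edges: C→T (11); capacity 11 = 11.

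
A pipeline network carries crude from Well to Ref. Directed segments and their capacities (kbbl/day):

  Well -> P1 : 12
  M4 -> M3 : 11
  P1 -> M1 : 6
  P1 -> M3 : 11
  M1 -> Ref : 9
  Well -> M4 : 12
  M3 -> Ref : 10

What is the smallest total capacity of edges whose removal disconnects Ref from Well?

16

Augment Well→M4→M3→Ref: bottleneck 10, flow now 10.
Augment Well→P1→M1→Ref: bottleneck 6, flow now 16.
No augmenting path remains; maximum flow = 16.
By max-flow min-cut, the minimum cut capacity equals the max flow.
In the residual graph, reachable from Well: {Well, M4, P1, M3}.
Min-cut edges: P1→M1 (6), M3→Ref (10); capacity 6 + 10 = 16.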